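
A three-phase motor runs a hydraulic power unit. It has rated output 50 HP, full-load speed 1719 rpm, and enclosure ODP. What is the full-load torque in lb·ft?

153 lb·ft

P_out = 50 × 746 = 37300 W
ω = 2π × 1719/60 = 180 rad/s
τ = P_out/ω = 37300/180 = 207.2 N·m
In lb·ft: 207.2/1.356 = 153 lb·ft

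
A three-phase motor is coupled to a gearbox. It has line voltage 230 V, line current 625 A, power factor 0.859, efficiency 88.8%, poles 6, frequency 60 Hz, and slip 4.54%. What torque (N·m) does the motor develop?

P_in = √3·V·I·cosφ = 1.732 × 230 × 625 × 0.859 = 213870 W
P_out = η·P_in = 0.888 × 213870 = 189917 W
n_s = 120×60/6 = 1200 rpm; n = 1200×(1−0.0454) = 1146 rpm
ω = 2π×1146/60 = 120 rad/s
τ = P_out/ω = 189917/120 = 1580 N·m

1580 N·m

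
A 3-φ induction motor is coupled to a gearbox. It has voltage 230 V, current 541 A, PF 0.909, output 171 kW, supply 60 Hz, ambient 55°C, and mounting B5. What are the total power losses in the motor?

24900 W

P_in = √3·V·I·cosφ = 1.732×230×541×0.909 = 195901 W
P_out = 171000 W
Losses = P_in − P_out = 195901 − 171000 = 24901 W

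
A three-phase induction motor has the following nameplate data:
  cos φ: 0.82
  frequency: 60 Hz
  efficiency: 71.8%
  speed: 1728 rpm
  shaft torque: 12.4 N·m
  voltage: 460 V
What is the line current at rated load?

ω = 2π×1728/60 = 181 rad/s; P_out = τω = 12.4 × 181 = 2244 W
P_in = P_out / η = 2244 / 0.718 = 3125 W
I_L = P_in / (√3·V_L·cosφ) = 3125 / (1.732 × 460 × 0.82) = 4.78 A

4.78 A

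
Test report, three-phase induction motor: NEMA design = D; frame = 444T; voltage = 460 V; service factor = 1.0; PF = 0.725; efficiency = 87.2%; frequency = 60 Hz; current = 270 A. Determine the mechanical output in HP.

182 HP

P_in = √3·V·I·cosφ = 1.732 × 460 × 270 × 0.725 = 155958 W
P_out = η·P_in = 0.872 × 155958 = 135995 W
= 135995/746 = 182 HP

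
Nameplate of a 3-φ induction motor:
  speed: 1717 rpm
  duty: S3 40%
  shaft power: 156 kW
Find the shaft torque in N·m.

868 N·m

ω = 2π × 1717/60 = 179.8 rad/s
τ = P/ω = 156000/179.8 = 868 N·m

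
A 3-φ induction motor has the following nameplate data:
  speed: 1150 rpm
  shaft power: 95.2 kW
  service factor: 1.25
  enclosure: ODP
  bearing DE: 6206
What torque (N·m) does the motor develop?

791 N·m

ω = 2π × 1150/60 = 120.4 rad/s
τ = P/ω = 95200/120.4 = 791 N·m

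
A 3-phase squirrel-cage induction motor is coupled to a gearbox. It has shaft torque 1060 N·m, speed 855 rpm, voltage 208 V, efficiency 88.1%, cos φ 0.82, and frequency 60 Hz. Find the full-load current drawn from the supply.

ω = 2π×855/60 = 89.54 rad/s; P_out = τω = 1060 × 89.54 = 94912 W
P_in = P_out / η = 94912 / 0.881 = 107732 W
I_L = P_in / (√3·V_L·cosφ) = 107732 / (1.732 × 208 × 0.82) = 365 A

365 A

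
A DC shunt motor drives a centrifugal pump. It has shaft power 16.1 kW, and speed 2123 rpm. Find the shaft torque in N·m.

72.4 N·m

ω = 2π × 2123/60 = 222.3 rad/s
τ = P/ω = 16100/222.3 = 72.4 N·m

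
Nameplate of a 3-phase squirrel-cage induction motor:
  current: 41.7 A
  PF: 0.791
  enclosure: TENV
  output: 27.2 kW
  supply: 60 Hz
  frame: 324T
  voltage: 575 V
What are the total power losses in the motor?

P_in = √3·V·I·cosφ = 1.732×575×41.7×0.791 = 32849 W
P_out = 27200 W
Losses = P_in − P_out = 32849 − 27200 = 5649 W

5.65 kW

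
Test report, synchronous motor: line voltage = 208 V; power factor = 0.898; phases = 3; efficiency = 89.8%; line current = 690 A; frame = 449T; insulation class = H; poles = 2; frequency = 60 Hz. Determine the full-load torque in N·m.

532 N·m

P_in = √3·V·I·cosφ = 1.732 × 208 × 690 × 0.898 = 223222 W
P_out = η·P_in = 0.898 × 223222 = 200453 W
n = n_s = 120×60/2 = 3600 rpm (synchronous)
ω = 2π×3600/60 = 377 rad/s
τ = P_out/ω = 200453/377 = 532 N·m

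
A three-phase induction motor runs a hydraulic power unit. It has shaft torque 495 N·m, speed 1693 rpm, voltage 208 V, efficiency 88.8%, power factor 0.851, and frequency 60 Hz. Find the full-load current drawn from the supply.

322 A

ω = 2π×1693/60 = 177.3 rad/s; P_out = τω = 495 × 177.3 = 87764 W
P_in = P_out / η = 87764 / 0.888 = 98833 W
I_L = P_in / (√3·V_L·cosφ) = 98833 / (1.732 × 208 × 0.851) = 322 A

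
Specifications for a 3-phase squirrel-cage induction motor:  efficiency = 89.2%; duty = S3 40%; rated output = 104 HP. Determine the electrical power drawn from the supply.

87 kW

P_out = 104 × 746 = 77584 W
P_in = P_out/η = 77584/0.892 = 86978 W = 87 kW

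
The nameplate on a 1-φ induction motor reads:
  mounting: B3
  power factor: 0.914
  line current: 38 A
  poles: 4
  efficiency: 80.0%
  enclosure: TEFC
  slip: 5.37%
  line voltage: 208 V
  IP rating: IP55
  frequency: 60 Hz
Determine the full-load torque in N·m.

32.4 N·m

P_in = V·I·cosφ = 208 × 38 × 0.914 = 7224 W
P_out = η·P_in = 0.8 × 7224 = 5779 W
n_s = 120×60/4 = 1800 rpm; n = 1800×(1−0.0537) = 1703 rpm
ω = 2π×1703/60 = 178.3 rad/s
τ = P_out/ω = 5779/178.3 = 32.4 N·m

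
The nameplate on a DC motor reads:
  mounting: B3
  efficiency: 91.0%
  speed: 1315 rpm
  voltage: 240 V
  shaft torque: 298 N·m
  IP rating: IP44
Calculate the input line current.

ω = 2π×1315/60 = 137.7 rad/s; P_out = τω = 298 × 137.7 = 41035 W
P_in = P_out / η = 41035 / 0.910 = 45093 W
I = P_in / V = 45093 / 240 = 188 A

188 A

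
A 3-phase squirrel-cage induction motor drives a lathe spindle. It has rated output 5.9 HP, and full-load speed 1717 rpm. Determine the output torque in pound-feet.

P_out = 5.9 × 746 = 4401 W
ω = 2π × 1717/60 = 179.8 rad/s
τ = P_out/ω = 4401/179.8 = 24.48 N·m
In lb·ft: 24.48/1.356 = 18.1 lb·ft

18.1 lb·ft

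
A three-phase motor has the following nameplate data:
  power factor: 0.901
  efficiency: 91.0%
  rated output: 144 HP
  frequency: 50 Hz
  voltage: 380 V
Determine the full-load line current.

199 A

P_out = 144 × 746 = 107424 W
P_in = P_out / η = 107424 / 0.910 = 118048 W
I_L = P_in / (√3·V_L·cosφ) = 118048 / (1.732 × 380 × 0.901) = 199 A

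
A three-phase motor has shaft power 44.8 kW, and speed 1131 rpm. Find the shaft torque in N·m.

ω = 2π × 1131/60 = 118.4 rad/s
τ = P/ω = 44800/118.4 = 378 N·m

378 N·m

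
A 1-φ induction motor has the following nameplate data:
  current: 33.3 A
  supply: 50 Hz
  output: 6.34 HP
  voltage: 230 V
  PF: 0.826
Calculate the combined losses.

P_in = V·I·cosφ = 230×33.3×0.826 = 6326 W
P_out = 6.34×746 = 4730 W
Losses = P_in − P_out = 6326 − 4730 = 1596 W

1600 W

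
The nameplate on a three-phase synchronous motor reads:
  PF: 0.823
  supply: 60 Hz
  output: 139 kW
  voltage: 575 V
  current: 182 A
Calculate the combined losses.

10.2 kW

P_in = √3·V·I·cosφ = 1.732×575×182×0.823 = 149172 W
P_out = 139000 W
Losses = P_in − P_out = 149172 − 139000 = 10172 W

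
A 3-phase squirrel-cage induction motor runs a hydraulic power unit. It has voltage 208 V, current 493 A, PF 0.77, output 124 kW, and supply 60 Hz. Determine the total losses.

12800 W

P_in = √3·V·I·cosφ = 1.732×208×493×0.77 = 136757 W
P_out = 124000 W
Losses = P_in − P_out = 136757 − 124000 = 12757 W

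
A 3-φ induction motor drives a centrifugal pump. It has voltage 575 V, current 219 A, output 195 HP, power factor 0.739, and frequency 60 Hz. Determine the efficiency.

P_out = 195 × 746 = 145470 W
P_in = √3·V_L·I_L·cosφ = 1.732 × 575 × 219 × 0.739 = 161177 W
η = P_out / P_in = 145470 / 161177 = 0.903 = 90.3%

90.3 %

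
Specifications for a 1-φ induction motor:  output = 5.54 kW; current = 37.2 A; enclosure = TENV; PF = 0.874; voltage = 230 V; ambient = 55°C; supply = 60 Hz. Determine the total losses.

P_in = V·I·cosφ = 230×37.2×0.874 = 7478 W
P_out = 5540 W
Losses = P_in − P_out = 7478 − 5540 = 1938 W

1.94 kW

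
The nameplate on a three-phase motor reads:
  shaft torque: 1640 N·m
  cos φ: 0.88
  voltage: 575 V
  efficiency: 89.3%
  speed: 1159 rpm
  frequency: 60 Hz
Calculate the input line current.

254 A

ω = 2π×1159/60 = 121.4 rad/s; P_out = τω = 1640 × 121.4 = 199096 W
P_in = P_out / η = 199096 / 0.893 = 222952 W
I_L = P_in / (√3·V_L·cosφ) = 222952 / (1.732 × 575 × 0.88) = 254 A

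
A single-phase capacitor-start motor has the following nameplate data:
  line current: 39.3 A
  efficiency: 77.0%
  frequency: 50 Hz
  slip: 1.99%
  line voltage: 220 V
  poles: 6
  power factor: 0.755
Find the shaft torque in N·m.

P_in = V·I·cosφ = 220 × 39.3 × 0.755 = 6528 W
P_out = η·P_in = 0.77 × 6528 = 5027 W
n_s = 120×50/6 = 1000 rpm; n = 1000×(1−0.0199) = 980 rpm
ω = 2π×980/60 = 102.6 rad/s
τ = P_out/ω = 5027/102.6 = 49 N·m

49 N·m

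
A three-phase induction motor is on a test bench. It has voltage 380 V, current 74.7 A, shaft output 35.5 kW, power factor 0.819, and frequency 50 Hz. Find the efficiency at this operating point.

88.2 %

P_out = 35.5 kW = 35500 W
P_in = √3·V_L·I_L·cosφ = 1.732 × 380 × 74.7 × 0.819 = 40266 W
η = P_out / P_in = 35500 / 40266 = 0.882 = 88.2%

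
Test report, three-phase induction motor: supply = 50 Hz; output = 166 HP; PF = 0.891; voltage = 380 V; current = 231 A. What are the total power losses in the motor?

11.6 kW

P_in = √3·V·I·cosφ = 1.732×380×231×0.891 = 135463 W
P_out = 166×746 = 123836 W
Losses = P_in − P_out = 135463 − 123836 = 11627 W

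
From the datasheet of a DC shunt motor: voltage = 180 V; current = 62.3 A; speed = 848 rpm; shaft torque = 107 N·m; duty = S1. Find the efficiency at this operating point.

84.7 %

ω = 2π × 848/60 = 88.8 rad/s; P_out = τω = 107 × 88.8 = 9502 W
P_in = V·I = 180 × 62.3 = 11214 W
η = P_out / P_in = 9502 / 11214 = 0.847 = 84.7%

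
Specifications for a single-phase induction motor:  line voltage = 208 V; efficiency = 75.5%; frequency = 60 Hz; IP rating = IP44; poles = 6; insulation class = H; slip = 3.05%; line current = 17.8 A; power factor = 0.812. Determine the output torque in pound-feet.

13.7 lb·ft

P_in = V·I·cosφ = 208 × 17.8 × 0.812 = 3006 W
P_out = η·P_in = 0.755 × 3006 = 2270 W
n_s = 120×60/6 = 1200 rpm; n = 1200×(1−0.0305) = 1163 rpm
ω = 2π×1163/60 = 121.8 rad/s
τ = P_out/ω = 2270/121.8 = 18.64 N·m
In lb·ft: 18.64/1.356 = 13.7 lb·ft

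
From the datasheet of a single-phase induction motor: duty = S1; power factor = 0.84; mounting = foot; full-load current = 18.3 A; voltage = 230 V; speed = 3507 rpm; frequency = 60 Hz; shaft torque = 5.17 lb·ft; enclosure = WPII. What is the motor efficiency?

τ = 5.17 lb·ft × 1.356 = 7.011 N·m
ω = 2π × 3507/60 = 367.3 rad/s; P_out = τω = 7.011 × 367.3 = 2575 W
P_in = V·I·cosφ = 230 × 18.3 × 0.84 = 3536 W
η = P_out / P_in = 2575 / 3536 = 0.728 = 72.8%

72.8 %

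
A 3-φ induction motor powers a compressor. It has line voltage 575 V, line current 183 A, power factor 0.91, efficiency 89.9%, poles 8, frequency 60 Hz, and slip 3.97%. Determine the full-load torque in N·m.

1650 N·m

P_in = √3·V·I·cosφ = 1.732 × 575 × 183 × 0.91 = 165847 W
P_out = η·P_in = 0.899 × 165847 = 149096 W
n_s = 120×60/8 = 900 rpm; n = 900×(1−0.0397) = 864 rpm
ω = 2π×864/60 = 90.48 rad/s
τ = P_out/ω = 149096/90.48 = 1650 N·m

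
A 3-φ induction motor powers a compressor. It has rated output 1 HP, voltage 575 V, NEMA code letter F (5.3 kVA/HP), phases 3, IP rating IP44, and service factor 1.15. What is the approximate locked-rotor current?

5.32 A

S_LR = 5.3 × 1 = 5.3 kVA
I_LR = S_LR/(√3·V_L) = 5300/(1.732×575) = 5.32 A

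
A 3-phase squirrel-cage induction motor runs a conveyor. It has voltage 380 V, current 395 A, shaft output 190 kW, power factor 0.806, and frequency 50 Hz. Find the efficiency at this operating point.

P_out = 190 kW = 190000 W
P_in = √3·V_L·I_L·cosφ = 1.732 × 380 × 395 × 0.806 = 209538 W
η = P_out / P_in = 190000 / 209538 = 0.907 = 90.7%

90.7 %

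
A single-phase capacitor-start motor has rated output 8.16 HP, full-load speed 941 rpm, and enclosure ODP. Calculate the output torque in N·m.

P_out = 8.16 × 746 = 6087 W
ω = 2π × 941/60 = 98.54 rad/s
τ = P_out/ω = 6087/98.54 = 61.8 N·m

61.8 N·m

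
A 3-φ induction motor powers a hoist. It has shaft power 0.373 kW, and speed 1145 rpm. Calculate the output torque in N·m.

ω = 2π × 1145/60 = 119.9 rad/s
τ = P/ω = 373/119.9 = 3.11 N·m

3.11 N·m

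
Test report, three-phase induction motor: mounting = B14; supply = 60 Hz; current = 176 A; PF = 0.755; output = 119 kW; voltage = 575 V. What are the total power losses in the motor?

P_in = √3·V·I·cosφ = 1.732×575×176×0.755 = 132335 W
P_out = 119000 W
Losses = P_in − P_out = 132335 − 119000 = 13335 W

13.3 kW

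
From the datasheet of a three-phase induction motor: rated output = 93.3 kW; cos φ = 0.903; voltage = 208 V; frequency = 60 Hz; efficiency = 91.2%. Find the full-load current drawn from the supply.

314 A

P_out = 93.3 kW = 93300 W
P_in = P_out / η = 93300 / 0.912 = 102303 W
I_L = P_in / (√3·V_L·cosφ) = 102303 / (1.732 × 208 × 0.903) = 314 A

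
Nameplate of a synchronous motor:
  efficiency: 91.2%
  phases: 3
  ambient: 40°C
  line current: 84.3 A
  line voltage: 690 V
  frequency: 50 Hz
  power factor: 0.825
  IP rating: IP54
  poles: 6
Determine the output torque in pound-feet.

P_in = √3·V·I·cosφ = 1.732 × 690 × 84.3 × 0.825 = 83115 W
P_out = η·P_in = 0.912 × 83115 = 75801 W
n = n_s = 120×50/6 = 1000 rpm (synchronous)
ω = 2π×1000/60 = 104.7 rad/s
τ = P_out/ω = 75801/104.7 = 724 N·m
In lb·ft: 724/1.356 = 534 lb·ft

534 lb·ft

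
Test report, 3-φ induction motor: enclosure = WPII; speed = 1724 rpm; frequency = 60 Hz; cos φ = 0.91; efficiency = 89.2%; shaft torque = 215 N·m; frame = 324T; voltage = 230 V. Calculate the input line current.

ω = 2π×1724/60 = 180.5 rad/s; P_out = τω = 215 × 180.5 = 38808 W
P_in = P_out / η = 38808 / 0.892 = 43507 W
I_L = P_in / (√3·V_L·cosφ) = 43507 / (1.732 × 230 × 0.91) = 120 A

120 A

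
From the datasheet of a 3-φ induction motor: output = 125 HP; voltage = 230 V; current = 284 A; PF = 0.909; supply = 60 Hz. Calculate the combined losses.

9590 W

P_in = √3·V·I·cosφ = 1.732×230×284×0.909 = 102839 W
P_out = 125×746 = 93250 W
Losses = P_in − P_out = 102839 − 93250 = 9589 W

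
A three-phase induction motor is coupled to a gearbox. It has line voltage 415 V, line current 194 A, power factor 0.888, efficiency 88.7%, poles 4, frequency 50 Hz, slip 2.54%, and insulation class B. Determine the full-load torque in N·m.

717 N·m

P_in = √3·V·I·cosφ = 1.732 × 415 × 194 × 0.888 = 123826 W
P_out = η·P_in = 0.887 × 123826 = 109834 W
n_s = 120×50/4 = 1500 rpm; n = 1500×(1−0.0254) = 1462 rpm
ω = 2π×1462/60 = 153.1 rad/s
τ = P_out/ω = 109834/153.1 = 717 N·m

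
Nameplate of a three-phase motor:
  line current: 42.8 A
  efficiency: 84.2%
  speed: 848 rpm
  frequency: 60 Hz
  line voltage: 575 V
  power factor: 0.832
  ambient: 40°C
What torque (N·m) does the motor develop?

P_in = √3·V·I·cosφ = 1.732 × 575 × 42.8 × 0.832 = 35464 W
P_out = η·P_in = 0.842 × 35464 = 29861 W
n = 848 rpm
ω = 2π×848/60 = 88.8 rad/s
τ = P_out/ω = 29861/88.8 = 336 N·m

336 N·m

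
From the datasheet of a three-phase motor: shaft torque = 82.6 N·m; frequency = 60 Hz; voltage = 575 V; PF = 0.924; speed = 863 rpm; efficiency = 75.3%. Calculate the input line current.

10.8 A

ω = 2π×863/60 = 90.37 rad/s; P_out = τω = 82.6 × 90.37 = 7465 W
P_in = P_out / η = 7465 / 0.753 = 9914 W
I_L = P_in / (√3·V_L·cosφ) = 9914 / (1.732 × 575 × 0.924) = 10.8 A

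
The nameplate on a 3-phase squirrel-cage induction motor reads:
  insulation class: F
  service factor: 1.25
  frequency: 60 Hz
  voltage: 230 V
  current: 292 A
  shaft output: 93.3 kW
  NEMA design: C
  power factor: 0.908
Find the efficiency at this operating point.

P_out = 93.3 kW = 93300 W
P_in = √3·V_L·I_L·cosφ = 1.732 × 230 × 292 × 0.908 = 105620 W
η = P_out / P_in = 93300 / 105620 = 0.883 = 88.3%

88.3 %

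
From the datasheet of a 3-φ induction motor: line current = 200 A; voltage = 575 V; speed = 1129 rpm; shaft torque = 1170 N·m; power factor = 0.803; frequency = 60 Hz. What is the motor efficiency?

ω = 2π × 1129/60 = 118.2 rad/s; P_out = τω = 1170 × 118.2 = 138294 W
P_in = √3·V_L·I_L·cosφ = 1.732 × 575 × 200 × 0.803 = 159942 W
η = P_out / P_in = 138294 / 159942 = 0.865 = 86.5%

86.5 %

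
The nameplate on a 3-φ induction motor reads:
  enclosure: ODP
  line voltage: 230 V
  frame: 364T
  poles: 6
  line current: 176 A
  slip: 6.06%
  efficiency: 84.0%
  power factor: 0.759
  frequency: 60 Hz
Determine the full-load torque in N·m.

P_in = √3·V·I·cosφ = 1.732 × 230 × 176 × 0.759 = 53215 W
P_out = η·P_in = 0.84 × 53215 = 44701 W
n_s = 120×60/6 = 1200 rpm; n = 1200×(1−0.0606) = 1127 rpm
ω = 2π×1127/60 = 118 rad/s
τ = P_out/ω = 44701/118 = 379 N·m

379 N·m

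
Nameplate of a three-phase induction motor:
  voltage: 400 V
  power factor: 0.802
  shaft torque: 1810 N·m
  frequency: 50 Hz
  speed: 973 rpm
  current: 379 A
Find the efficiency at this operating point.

87.6 %

ω = 2π × 973/60 = 101.9 rad/s; P_out = τω = 1810 × 101.9 = 184439 W
P_in = √3·V_L·I_L·cosφ = 1.732 × 400 × 379 × 0.802 = 210582 W
η = P_out / P_in = 184439 / 210582 = 0.876 = 87.6%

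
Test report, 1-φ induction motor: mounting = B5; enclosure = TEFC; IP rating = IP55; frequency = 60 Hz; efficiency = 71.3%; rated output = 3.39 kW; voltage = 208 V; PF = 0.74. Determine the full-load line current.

P_out = 3.39 kW = 3390 W
P_in = P_out / η = 3390 / 0.713 = 4755 W
I = P_in / (V·cosφ) = 4755 / (208 × 0.74) = 30.9 A

30.9 A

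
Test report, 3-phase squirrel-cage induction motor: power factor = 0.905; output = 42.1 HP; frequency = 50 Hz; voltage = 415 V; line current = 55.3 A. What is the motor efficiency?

87.3 %

P_out = 42.1 × 746 = 31407 W
P_in = √3·V_L·I_L·cosφ = 1.732 × 415 × 55.3 × 0.905 = 35972 W
η = P_out / P_in = 31407 / 35972 = 0.873 = 87.3%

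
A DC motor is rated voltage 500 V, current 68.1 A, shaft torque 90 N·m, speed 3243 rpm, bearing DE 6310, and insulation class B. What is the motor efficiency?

ω = 2π × 3243/60 = 339.6 rad/s; P_out = τω = 90 × 339.6 = 30564 W
P_in = V·I = 500 × 68.1 = 34050 W
η = P_out / P_in = 30564 / 34050 = 0.898 = 89.8%

89.8 %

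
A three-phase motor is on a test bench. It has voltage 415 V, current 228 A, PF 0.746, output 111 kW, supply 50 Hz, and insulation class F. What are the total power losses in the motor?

P_in = √3·V·I·cosφ = 1.732×415×228×0.746 = 122256 W
P_out = 111000 W
Losses = P_in − P_out = 122256 − 111000 = 11256 W

11.3 kW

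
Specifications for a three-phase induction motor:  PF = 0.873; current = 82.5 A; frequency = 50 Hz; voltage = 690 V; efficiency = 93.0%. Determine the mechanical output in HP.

P_in = √3·V·I·cosφ = 1.732 × 690 × 82.5 × 0.873 = 86073 W
P_out = η·P_in = 0.93 × 86073 = 80048 W
= 80048/746 = 107 HP

107 HP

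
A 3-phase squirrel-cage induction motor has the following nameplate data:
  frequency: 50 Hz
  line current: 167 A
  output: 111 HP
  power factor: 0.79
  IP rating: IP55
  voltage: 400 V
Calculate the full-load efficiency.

90.6 %

P_out = 111 × 746 = 82806 W
P_in = √3·V_L·I_L·cosφ = 1.732 × 400 × 167 × 0.79 = 91401 W
η = P_out / P_in = 82806 / 91401 = 0.906 = 90.6%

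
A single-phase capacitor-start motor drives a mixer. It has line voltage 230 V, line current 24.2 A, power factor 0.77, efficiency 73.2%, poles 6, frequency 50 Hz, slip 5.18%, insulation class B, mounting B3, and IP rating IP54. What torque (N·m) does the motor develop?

P_in = V·I·cosφ = 230 × 24.2 × 0.77 = 4286 W
P_out = η·P_in = 0.732 × 4286 = 3137 W
n_s = 120×50/6 = 1000 rpm; n = 1000×(1−0.0518) = 948 rpm
ω = 2π×948/60 = 99.27 rad/s
τ = P_out/ω = 3137/99.27 = 31.6 N·m

31.6 N·m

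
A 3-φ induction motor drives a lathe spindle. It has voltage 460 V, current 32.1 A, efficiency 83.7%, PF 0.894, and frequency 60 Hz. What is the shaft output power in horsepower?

P_in = √3·V·I·cosφ = 1.732 × 460 × 32.1 × 0.894 = 22864 W
P_out = η·P_in = 0.837 × 22864 = 19137 W
= 19137/746 = 25.7 HP

25.7 HP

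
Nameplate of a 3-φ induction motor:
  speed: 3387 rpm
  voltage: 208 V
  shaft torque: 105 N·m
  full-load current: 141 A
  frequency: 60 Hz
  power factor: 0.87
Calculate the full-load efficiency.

ω = 2π × 3387/60 = 354.7 rad/s; P_out = τω = 105 × 354.7 = 37244 W
P_in = √3·V_L·I_L·cosφ = 1.732 × 208 × 141 × 0.87 = 44193 W
η = P_out / P_in = 37244 / 44193 = 0.843 = 84.3%

84.3 %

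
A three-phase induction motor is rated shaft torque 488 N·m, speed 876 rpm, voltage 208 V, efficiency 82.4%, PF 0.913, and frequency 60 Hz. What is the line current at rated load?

165 A

ω = 2π×876/60 = 91.73 rad/s; P_out = τω = 488 × 91.73 = 44764 W
P_in = P_out / η = 44764 / 0.824 = 54325 W
I_L = P_in / (√3·V_L·cosφ) = 54325 / (1.732 × 208 × 0.913) = 165 A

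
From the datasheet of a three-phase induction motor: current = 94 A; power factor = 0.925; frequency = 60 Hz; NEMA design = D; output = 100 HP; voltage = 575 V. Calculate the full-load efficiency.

P_out = 100 × 746 = 74600 W
P_in = √3·V_L·I_L·cosφ = 1.732 × 575 × 94 × 0.925 = 86594 W
η = P_out / P_in = 74600 / 86594 = 0.861 = 86.1%

86.1 %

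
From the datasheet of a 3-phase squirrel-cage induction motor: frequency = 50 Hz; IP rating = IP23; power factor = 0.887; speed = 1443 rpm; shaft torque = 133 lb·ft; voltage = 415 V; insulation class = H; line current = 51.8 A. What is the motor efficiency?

τ = 133 lb·ft × 1.356 = 180.3 N·m
ω = 2π × 1443/60 = 151.1 rad/s; P_out = τω = 180.3 × 151.1 = 27243 W
P_in = √3·V_L·I_L·cosφ = 1.732 × 415 × 51.8 × 0.887 = 33025 W
η = P_out / P_in = 27243 / 33025 = 0.825 = 82.5%

82.5 %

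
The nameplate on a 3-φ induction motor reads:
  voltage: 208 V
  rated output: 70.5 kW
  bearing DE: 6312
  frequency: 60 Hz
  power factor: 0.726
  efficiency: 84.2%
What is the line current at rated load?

320 A

P_out = 70.5 kW = 70500 W
P_in = P_out / η = 70500 / 0.842 = 83729 W
I_L = P_in / (√3·V_L·cosφ) = 83729 / (1.732 × 208 × 0.726) = 320 A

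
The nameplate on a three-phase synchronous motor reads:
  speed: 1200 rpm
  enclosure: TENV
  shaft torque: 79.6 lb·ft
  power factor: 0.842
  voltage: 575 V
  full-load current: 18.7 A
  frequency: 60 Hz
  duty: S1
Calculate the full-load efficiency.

τ = 79.6 lb·ft × 1.356 = 107.9 N·m
ω = 2π × 1200/60 = 125.7 rad/s; P_out = τω = 107.9 × 125.7 = 13563 W
P_in = √3·V_L·I_L·cosφ = 1.732 × 575 × 18.7 × 0.842 = 15681 W
η = P_out / P_in = 13563 / 15681 = 0.865 = 86.5%

86.5 %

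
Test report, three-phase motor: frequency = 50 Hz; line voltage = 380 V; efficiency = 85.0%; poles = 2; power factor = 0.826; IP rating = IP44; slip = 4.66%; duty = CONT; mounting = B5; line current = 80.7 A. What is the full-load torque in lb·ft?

91.8 lb·ft

P_in = √3·V·I·cosφ = 1.732 × 380 × 80.7 × 0.826 = 43872 W
P_out = η·P_in = 0.85 × 43872 = 37291 W
n_s = 120×50/2 = 3000 rpm; n = 3000×(1−0.0466) = 2860 rpm
ω = 2π×2860/60 = 299.5 rad/s
τ = P_out/ω = 37291/299.5 = 124.5 N·m
In lb·ft: 124.5/1.356 = 91.8 lb·ft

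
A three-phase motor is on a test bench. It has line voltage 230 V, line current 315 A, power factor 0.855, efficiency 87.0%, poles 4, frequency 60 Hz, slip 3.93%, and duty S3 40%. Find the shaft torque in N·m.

515 N·m

P_in = √3·V·I·cosφ = 1.732 × 230 × 315 × 0.855 = 107288 W
P_out = η·P_in = 0.87 × 107288 = 93341 W
n_s = 120×60/4 = 1800 rpm; n = 1800×(1−0.0393) = 1729 rpm
ω = 2π×1729/60 = 181.1 rad/s
τ = P_out/ω = 93341/181.1 = 515 N·m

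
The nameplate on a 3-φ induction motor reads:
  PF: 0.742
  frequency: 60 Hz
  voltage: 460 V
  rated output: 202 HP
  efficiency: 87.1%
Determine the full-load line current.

293 A

P_out = 202 × 746 = 150692 W
P_in = P_out / η = 150692 / 0.871 = 173010 W
I_L = P_in / (√3·V_L·cosφ) = 173010 / (1.732 × 460 × 0.742) = 293 A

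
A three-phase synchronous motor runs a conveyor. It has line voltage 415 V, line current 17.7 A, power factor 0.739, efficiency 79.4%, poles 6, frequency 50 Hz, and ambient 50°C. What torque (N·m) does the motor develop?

P_in = √3·V·I·cosφ = 1.732 × 415 × 17.7 × 0.739 = 9402 W
P_out = η·P_in = 0.794 × 9402 = 7465 W
n = n_s = 120×50/6 = 1000 rpm (synchronous)
ω = 2π×1000/60 = 104.7 rad/s
τ = P_out/ω = 7465/104.7 = 71.3 N·m

71.3 N·m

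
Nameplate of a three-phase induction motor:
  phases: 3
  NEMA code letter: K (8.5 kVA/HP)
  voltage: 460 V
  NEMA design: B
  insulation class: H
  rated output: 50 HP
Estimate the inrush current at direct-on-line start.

S_LR = 8.5 × 50 = 425 kVA
I_LR = S_LR/(√3·V_L) = 425000/(1.732×460) = 533 A

533 A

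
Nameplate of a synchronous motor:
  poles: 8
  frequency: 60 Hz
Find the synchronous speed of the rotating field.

900 rpm

n_s = 120f/p = 120×60/8 = 900 rpm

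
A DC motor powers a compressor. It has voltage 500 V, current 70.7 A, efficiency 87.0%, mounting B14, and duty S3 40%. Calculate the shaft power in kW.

P_in = V·I = 500 × 70.7 = 35350 W
P_out = η·P_in = 0.87 × 35350 = 30755 W

30.8 kW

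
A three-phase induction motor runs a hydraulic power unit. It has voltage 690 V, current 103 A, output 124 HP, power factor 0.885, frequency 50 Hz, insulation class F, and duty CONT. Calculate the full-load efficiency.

84.9 %

P_out = 124 × 746 = 92504 W
P_in = √3·V_L·I_L·cosφ = 1.732 × 690 × 103 × 0.885 = 108938 W
η = P_out / P_in = 92504 / 108938 = 0.849 = 84.9%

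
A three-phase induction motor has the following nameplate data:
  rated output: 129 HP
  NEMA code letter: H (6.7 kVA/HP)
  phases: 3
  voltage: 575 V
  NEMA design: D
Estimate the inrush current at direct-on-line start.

S_LR = 6.7 × 129 = 864.3 kVA
I_LR = S_LR/(√3·V_L) = 864300/(1.732×575) = 868 A

868 A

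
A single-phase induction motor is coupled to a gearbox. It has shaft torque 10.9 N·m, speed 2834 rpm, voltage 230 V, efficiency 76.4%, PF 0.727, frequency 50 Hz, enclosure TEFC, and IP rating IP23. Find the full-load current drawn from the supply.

25.3 A

ω = 2π×2834/60 = 296.8 rad/s; P_out = τω = 10.9 × 296.8 = 3235 W
P_in = P_out / η = 3235 / 0.764 = 4234 W
I = P_in / (V·cosφ) = 4234 / (230 × 0.727) = 25.3 A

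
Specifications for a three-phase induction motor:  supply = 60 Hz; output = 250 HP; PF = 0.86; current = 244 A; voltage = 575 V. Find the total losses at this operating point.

22500 W

P_in = √3·V·I·cosφ = 1.732×575×244×0.86 = 208980 W
P_out = 250×746 = 186500 W
Losses = P_in − P_out = 208980 − 186500 = 22480 W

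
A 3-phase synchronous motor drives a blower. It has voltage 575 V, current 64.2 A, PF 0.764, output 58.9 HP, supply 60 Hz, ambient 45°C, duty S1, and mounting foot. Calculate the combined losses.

P_in = √3·V·I·cosφ = 1.732×575×64.2×0.764 = 48848 W
P_out = 58.9×746 = 43939 W
Losses = P_in − P_out = 48848 − 43939 = 4909 W

4910 W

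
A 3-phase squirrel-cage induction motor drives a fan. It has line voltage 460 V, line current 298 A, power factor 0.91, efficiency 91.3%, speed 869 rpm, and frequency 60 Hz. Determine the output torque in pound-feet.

1600 lb·ft

P_in = √3·V·I·cosφ = 1.732 × 460 × 298 × 0.91 = 216055 W
P_out = η·P_in = 0.913 × 216055 = 197258 W
n = 869 rpm
ω = 2π×869/60 = 91 rad/s
τ = P_out/ω = 197258/91 = 2168 N·m
In lb·ft: 2168/1.356 = 1600 lb·ft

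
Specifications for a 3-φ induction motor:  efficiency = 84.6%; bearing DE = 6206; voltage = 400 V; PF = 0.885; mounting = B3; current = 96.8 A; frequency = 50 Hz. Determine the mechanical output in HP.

P_in = √3·V·I·cosφ = 1.732 × 400 × 96.8 × 0.885 = 59351 W
P_out = η·P_in = 0.846 × 59351 = 50211 W
= 50211/746 = 67.3 HP

67.3 HP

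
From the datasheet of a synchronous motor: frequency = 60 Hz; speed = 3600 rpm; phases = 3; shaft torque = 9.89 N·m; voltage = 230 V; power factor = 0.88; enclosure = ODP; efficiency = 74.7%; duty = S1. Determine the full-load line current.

ω = 2π×3600/60 = 377 rad/s; P_out = τω = 9.89 × 377 = 3729 W
P_in = P_out / η = 3729 / 0.747 = 4992 W
I_L = P_in / (√3·V_L·cosφ) = 4992 / (1.732 × 230 × 0.88) = 14.2 A

14.2 A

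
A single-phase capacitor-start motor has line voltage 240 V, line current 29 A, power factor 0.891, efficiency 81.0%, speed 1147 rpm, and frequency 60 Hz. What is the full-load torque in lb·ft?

P_in = V·I·cosφ = 240 × 29 × 0.891 = 6201 W
P_out = η·P_in = 0.81 × 6201 = 5023 W
n = 1147 rpm
ω = 2π×1147/60 = 120.1 rad/s
τ = P_out/ω = 5023/120.1 = 41.82 N·m
In lb·ft: 41.82/1.356 = 30.8 lb·ft

30.8 lb·ft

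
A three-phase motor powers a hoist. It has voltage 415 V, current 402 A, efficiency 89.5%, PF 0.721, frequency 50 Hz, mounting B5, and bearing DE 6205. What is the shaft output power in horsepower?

P_in = √3·V·I·cosφ = 1.732 × 415 × 402 × 0.721 = 208333 W
P_out = η·P_in = 0.895 × 208333 = 186458 W
= 186458/746 = 250 HP

250 HP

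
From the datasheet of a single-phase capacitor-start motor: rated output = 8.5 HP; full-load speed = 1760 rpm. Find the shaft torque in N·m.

34.4 N·m

P_out = 8.5 × 746 = 6341 W
ω = 2π × 1760/60 = 184.3 rad/s
τ = P_out/ω = 6341/184.3 = 34.4 N·m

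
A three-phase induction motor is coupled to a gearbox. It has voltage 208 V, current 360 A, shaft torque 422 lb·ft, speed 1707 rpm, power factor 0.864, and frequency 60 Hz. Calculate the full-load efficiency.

τ = 422 lb·ft × 1.356 = 572.2 N·m
ω = 2π × 1707/60 = 178.8 rad/s; P_out = τω = 572.2 × 178.8 = 102309 W
P_in = √3·V_L·I_L·cosφ = 1.732 × 208 × 360 × 0.864 = 112054 W
η = P_out / P_in = 102309 / 112054 = 0.913 = 91.3%

91.3 %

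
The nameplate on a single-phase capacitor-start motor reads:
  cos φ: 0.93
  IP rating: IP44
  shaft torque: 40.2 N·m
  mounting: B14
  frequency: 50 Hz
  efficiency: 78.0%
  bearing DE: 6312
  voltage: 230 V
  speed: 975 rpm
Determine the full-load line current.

24.6 A

ω = 2π×975/60 = 102.1 rad/s; P_out = τω = 40.2 × 102.1 = 4104 W
P_in = P_out / η = 4104 / 0.780 = 5262 W
I = P_in / (V·cosφ) = 5262 / (230 × 0.93) = 24.6 A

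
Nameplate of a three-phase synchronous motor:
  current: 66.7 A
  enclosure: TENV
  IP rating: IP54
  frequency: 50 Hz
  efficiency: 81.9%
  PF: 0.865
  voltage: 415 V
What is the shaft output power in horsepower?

45.5 HP

P_in = √3·V·I·cosφ = 1.732 × 415 × 66.7 × 0.865 = 41470 W
P_out = η·P_in = 0.819 × 41470 = 33964 W
= 33964/746 = 45.5 HP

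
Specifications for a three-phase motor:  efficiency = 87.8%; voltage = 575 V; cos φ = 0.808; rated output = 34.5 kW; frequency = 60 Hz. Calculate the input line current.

48.8 A

P_out = 34.5 kW = 34500 W
P_in = P_out / η = 34500 / 0.878 = 39294 W
I_L = P_in / (√3·V_L·cosφ) = 39294 / (1.732 × 575 × 0.808) = 48.8 A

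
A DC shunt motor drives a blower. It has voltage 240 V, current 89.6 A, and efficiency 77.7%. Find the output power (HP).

22.4 HP

P_in = V·I = 240 × 89.6 = 21504 W
P_out = η·P_in = 0.777 × 21504 = 16709 W
= 16709/746 = 22.4 HP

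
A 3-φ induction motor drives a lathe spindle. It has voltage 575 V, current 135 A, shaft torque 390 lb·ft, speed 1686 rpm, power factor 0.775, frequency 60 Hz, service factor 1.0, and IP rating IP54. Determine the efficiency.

89.6 %

τ = 390 lb·ft × 1.356 = 528.8 N·m
ω = 2π × 1686/60 = 176.6 rad/s; P_out = τω = 528.8 × 176.6 = 93386 W
P_in = √3·V_L·I_L·cosφ = 1.732 × 575 × 135 × 0.775 = 104196 W
η = P_out / P_in = 93386 / 104196 = 0.896 = 89.6%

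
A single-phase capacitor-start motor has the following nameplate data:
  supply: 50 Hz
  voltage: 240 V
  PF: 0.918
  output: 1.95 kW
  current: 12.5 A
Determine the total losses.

P_in = V·I·cosφ = 240×12.5×0.918 = 2754 W
P_out = 1950 W
Losses = P_in − P_out = 2754 − 1950 = 804 W

804 W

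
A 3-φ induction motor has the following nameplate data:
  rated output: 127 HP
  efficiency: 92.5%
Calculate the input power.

102 kW

P_out = 127 × 746 = 94742 W
P_in = P_out/η = 94742/0.925 = 102424 W = 102 kW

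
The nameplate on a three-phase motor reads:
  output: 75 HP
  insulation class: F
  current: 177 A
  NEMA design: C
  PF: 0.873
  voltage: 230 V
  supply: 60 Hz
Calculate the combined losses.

P_in = √3·V·I·cosφ = 1.732×230×177×0.873 = 61555 W
P_out = 75×746 = 55950 W
Losses = P_in − P_out = 61555 − 55950 = 5605 W

5.61 kW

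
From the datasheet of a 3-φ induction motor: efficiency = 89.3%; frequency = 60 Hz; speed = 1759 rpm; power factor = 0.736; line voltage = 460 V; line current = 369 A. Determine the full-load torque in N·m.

P_in = √3·V·I·cosφ = 1.732 × 460 × 369 × 0.736 = 216376 W
P_out = η·P_in = 0.893 × 216376 = 193224 W
n = 1759 rpm
ω = 2π×1759/60 = 184.2 rad/s
τ = P_out/ω = 193224/184.2 = 1050 N·m

1050 N·m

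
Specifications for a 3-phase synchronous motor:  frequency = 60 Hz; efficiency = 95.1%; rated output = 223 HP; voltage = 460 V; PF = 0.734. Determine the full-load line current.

299 A

P_out = 223 × 746 = 166358 W
P_in = P_out / η = 166358 / 0.951 = 174930 W
I_L = P_in / (√3·V_L·cosφ) = 174930 / (1.732 × 460 × 0.734) = 299 A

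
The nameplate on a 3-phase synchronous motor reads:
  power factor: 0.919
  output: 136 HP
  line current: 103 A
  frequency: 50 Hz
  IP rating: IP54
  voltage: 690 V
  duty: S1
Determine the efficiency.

89.7 %

P_out = 136 × 746 = 101456 W
P_in = √3·V_L·I_L·cosφ = 1.732 × 690 × 103 × 0.919 = 113123 W
η = P_out / P_in = 101456 / 113123 = 0.897 = 89.7%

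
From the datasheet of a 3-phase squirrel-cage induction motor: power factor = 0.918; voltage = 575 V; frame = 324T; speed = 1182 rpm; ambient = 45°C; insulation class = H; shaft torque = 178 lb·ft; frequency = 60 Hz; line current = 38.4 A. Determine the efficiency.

τ = 178 lb·ft × 1.356 = 241.4 N·m
ω = 2π × 1182/60 = 123.8 rad/s; P_out = τω = 241.4 × 123.8 = 29885 W
P_in = √3·V_L·I_L·cosφ = 1.732 × 575 × 38.4 × 0.918 = 35107 W
η = P_out / P_in = 29885 / 35107 = 0.851 = 85.1%

85.1 %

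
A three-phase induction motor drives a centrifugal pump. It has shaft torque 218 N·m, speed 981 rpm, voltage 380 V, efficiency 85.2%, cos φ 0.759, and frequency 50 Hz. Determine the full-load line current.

ω = 2π×981/60 = 102.7 rad/s; P_out = τω = 218 × 102.7 = 22389 W
P_in = P_out / η = 22389 / 0.852 = 26278 W
I_L = P_in / (√3·V_L·cosφ) = 26278 / (1.732 × 380 × 0.759) = 52.6 A

52.6 A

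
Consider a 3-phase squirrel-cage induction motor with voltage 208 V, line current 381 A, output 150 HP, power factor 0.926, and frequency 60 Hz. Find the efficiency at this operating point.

P_out = 150 × 746 = 111900 W
P_in = √3·V_L·I_L·cosφ = 1.732 × 208 × 381 × 0.926 = 127100 W
η = P_out / P_in = 111900 / 127100 = 0.880 = 88.0%

88.0 %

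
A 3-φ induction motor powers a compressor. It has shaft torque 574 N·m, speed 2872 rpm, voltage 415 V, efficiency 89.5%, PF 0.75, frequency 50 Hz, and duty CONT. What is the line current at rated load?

ω = 2π×2872/60 = 300.8 rad/s; P_out = τω = 574 × 300.8 = 172659 W
P_in = P_out / η = 172659 / 0.895 = 192915 W
I_L = P_in / (√3·V_L·cosφ) = 192915 / (1.732 × 415 × 0.75) = 358 A

358 A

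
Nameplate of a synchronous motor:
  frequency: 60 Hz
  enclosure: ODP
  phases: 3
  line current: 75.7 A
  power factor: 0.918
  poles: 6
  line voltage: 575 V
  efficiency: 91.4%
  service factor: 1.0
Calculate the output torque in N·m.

P_in = √3·V·I·cosφ = 1.732 × 575 × 75.7 × 0.918 = 69208 W
P_out = η·P_in = 0.914 × 69208 = 63256 W
n = n_s = 120×60/6 = 1200 rpm (synchronous)
ω = 2π×1200/60 = 125.7 rad/s
τ = P_out/ω = 63256/125.7 = 503 N·m

503 N·m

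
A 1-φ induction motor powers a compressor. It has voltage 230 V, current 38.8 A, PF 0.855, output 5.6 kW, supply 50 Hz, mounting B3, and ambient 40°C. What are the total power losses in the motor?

2030 W

P_in = V·I·cosφ = 230×38.8×0.855 = 7630 W
P_out = 5600 W
Losses = P_in − P_out = 7630 − 5600 = 2030 W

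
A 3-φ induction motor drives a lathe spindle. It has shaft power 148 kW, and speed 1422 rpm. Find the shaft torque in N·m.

994 N·m

ω = 2π × 1422/60 = 148.9 rad/s
τ = P/ω = 148000/148.9 = 994 N·m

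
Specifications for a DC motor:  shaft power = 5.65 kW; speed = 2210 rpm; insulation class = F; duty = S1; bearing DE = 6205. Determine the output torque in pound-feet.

ω = 2π × 2210/60 = 231.4 rad/s
τ = P/ω = 5650/231.4 = 24.42 N·m
In lb·ft: 24.42/1.356 = 18 lb·ft

18 lb·ft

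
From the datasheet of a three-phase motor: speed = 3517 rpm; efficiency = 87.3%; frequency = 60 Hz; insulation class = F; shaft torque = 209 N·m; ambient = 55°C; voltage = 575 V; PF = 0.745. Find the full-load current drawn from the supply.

119 A

ω = 2π×3517/60 = 368.3 rad/s; P_out = τω = 209 × 368.3 = 76975 W
P_in = P_out / η = 76975 / 0.873 = 88173 W
I_L = P_in / (√3·V_L·cosφ) = 88173 / (1.732 × 575 × 0.745) = 119 A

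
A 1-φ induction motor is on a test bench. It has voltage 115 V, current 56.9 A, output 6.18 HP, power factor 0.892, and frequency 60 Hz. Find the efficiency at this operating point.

79.0 %

P_out = 6.18 × 746 = 4610 W
P_in = V·I·cosφ = 115 × 56.9 × 0.892 = 5837 W
η = P_out / P_in = 4610 / 5837 = 0.790 = 79.0%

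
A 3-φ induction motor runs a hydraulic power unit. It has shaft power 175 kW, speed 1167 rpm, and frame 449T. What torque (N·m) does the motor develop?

1430 N·m

ω = 2π × 1167/60 = 122.2 rad/s
τ = P/ω = 175000/122.2 = 1430 N·m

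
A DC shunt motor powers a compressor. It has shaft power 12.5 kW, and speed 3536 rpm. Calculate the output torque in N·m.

33.8 N·m

ω = 2π × 3536/60 = 370.3 rad/s
τ = P/ω = 12500/370.3 = 33.8 N·m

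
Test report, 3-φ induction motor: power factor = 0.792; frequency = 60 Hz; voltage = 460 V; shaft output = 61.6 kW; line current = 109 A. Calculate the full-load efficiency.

89.6 %

P_out = 61.6 kW = 61600 W
P_in = √3·V_L·I_L·cosφ = 1.732 × 460 × 109 × 0.792 = 68779 W
η = P_out / P_in = 61600 / 68779 = 0.896 = 89.6%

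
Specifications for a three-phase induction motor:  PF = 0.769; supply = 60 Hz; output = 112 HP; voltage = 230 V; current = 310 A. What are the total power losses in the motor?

11.4 kW

P_in = √3·V·I·cosφ = 1.732×230×310×0.769 = 94965 W
P_out = 112×746 = 83552 W
Losses = P_in − P_out = 94965 − 83552 = 11413 W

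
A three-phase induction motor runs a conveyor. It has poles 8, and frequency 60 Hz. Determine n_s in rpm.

n_s = 120f/p = 120×60/8 = 900 rpm

900 rpm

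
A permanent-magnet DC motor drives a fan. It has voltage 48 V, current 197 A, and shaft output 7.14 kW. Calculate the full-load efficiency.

75.5 %

P_out = 7.14 kW = 7140 W
P_in = V·I = 48 × 197 = 9456 W
η = P_out / P_in = 7140 / 9456 = 0.755 = 75.5%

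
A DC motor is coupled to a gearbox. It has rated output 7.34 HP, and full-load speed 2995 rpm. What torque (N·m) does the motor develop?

P_out = 7.34 × 746 = 5476 W
ω = 2π × 2995/60 = 313.6 rad/s
τ = P_out/ω = 5476/313.6 = 17.5 N·m

17.5 N·m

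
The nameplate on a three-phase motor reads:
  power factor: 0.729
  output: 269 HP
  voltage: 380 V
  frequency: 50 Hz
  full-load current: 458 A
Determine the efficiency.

91.3 %

P_out = 269 × 746 = 200674 W
P_in = √3·V_L·I_L·cosφ = 1.732 × 380 × 458 × 0.729 = 219748 W
η = P_out / P_in = 200674 / 219748 = 0.913 = 91.3%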